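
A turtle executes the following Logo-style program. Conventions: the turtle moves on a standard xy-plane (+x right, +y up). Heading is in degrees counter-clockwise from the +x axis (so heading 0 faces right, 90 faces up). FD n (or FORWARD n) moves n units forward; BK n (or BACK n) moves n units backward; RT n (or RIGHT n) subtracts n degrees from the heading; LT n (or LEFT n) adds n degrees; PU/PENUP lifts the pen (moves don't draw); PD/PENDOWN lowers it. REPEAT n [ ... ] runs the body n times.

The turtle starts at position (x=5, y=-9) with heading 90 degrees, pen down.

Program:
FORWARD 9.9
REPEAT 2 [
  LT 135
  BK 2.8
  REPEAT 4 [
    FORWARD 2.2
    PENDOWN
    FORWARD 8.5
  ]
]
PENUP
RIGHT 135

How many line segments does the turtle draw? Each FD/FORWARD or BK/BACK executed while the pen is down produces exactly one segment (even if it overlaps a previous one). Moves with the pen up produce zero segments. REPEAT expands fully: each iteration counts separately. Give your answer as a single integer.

Answer: 19

Derivation:
Executing turtle program step by step:
Start: pos=(5,-9), heading=90, pen down
FD 9.9: (5,-9) -> (5,0.9) [heading=90, draw]
REPEAT 2 [
  -- iteration 1/2 --
  LT 135: heading 90 -> 225
  BK 2.8: (5,0.9) -> (6.98,2.88) [heading=225, draw]
  REPEAT 4 [
    -- iteration 1/4 --
    FD 2.2: (6.98,2.88) -> (5.424,1.324) [heading=225, draw]
    PD: pen down
    FD 8.5: (5.424,1.324) -> (-0.586,-4.686) [heading=225, draw]
    -- iteration 2/4 --
    FD 2.2: (-0.586,-4.686) -> (-2.142,-6.242) [heading=225, draw]
    PD: pen down
    FD 8.5: (-2.142,-6.242) -> (-8.152,-12.252) [heading=225, draw]
    -- iteration 3/4 --
    FD 2.2: (-8.152,-12.252) -> (-9.708,-13.808) [heading=225, draw]
    PD: pen down
    FD 8.5: (-9.708,-13.808) -> (-15.718,-19.818) [heading=225, draw]
    -- iteration 4/4 --
    FD 2.2: (-15.718,-19.818) -> (-17.274,-21.374) [heading=225, draw]
    PD: pen down
    FD 8.5: (-17.274,-21.374) -> (-23.284,-27.384) [heading=225, draw]
  ]
  -- iteration 2/2 --
  LT 135: heading 225 -> 0
  BK 2.8: (-23.284,-27.384) -> (-26.084,-27.384) [heading=0, draw]
  REPEAT 4 [
    -- iteration 1/4 --
    FD 2.2: (-26.084,-27.384) -> (-23.884,-27.384) [heading=0, draw]
    PD: pen down
    FD 8.5: (-23.884,-27.384) -> (-15.384,-27.384) [heading=0, draw]
    -- iteration 2/4 --
    FD 2.2: (-15.384,-27.384) -> (-13.184,-27.384) [heading=0, draw]
    PD: pen down
    FD 8.5: (-13.184,-27.384) -> (-4.684,-27.384) [heading=0, draw]
    -- iteration 3/4 --
    FD 2.2: (-4.684,-27.384) -> (-2.484,-27.384) [heading=0, draw]
    PD: pen down
    FD 8.5: (-2.484,-27.384) -> (6.016,-27.384) [heading=0, draw]
    -- iteration 4/4 --
    FD 2.2: (6.016,-27.384) -> (8.216,-27.384) [heading=0, draw]
    PD: pen down
    FD 8.5: (8.216,-27.384) -> (16.716,-27.384) [heading=0, draw]
  ]
]
PU: pen up
RT 135: heading 0 -> 225
Final: pos=(16.716,-27.384), heading=225, 19 segment(s) drawn
Segments drawn: 19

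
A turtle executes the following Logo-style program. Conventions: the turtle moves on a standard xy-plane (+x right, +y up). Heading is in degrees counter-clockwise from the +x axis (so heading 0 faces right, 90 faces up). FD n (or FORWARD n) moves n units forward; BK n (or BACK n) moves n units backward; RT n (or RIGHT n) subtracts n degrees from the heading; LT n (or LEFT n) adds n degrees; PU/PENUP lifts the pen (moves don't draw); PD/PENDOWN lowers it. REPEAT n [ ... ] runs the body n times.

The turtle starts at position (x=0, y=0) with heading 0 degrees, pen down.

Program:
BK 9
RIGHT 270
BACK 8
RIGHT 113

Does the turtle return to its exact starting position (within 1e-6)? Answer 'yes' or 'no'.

Answer: no

Derivation:
Executing turtle program step by step:
Start: pos=(0,0), heading=0, pen down
BK 9: (0,0) -> (-9,0) [heading=0, draw]
RT 270: heading 0 -> 90
BK 8: (-9,0) -> (-9,-8) [heading=90, draw]
RT 113: heading 90 -> 337
Final: pos=(-9,-8), heading=337, 2 segment(s) drawn

Start position: (0, 0)
Final position: (-9, -8)
Distance = 12.042; >= 1e-6 -> NOT closed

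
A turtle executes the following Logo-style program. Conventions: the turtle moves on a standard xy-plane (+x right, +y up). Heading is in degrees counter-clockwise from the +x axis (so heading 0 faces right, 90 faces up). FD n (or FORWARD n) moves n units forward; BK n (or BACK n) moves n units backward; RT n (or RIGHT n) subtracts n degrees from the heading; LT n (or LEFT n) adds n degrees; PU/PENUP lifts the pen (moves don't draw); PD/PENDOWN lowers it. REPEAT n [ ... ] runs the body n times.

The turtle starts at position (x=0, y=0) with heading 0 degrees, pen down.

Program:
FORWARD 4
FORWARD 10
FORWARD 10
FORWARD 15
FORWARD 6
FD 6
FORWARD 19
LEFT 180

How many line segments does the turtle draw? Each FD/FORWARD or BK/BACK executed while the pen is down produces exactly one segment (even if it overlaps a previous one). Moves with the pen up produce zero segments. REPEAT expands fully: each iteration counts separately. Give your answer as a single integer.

Answer: 7

Derivation:
Executing turtle program step by step:
Start: pos=(0,0), heading=0, pen down
FD 4: (0,0) -> (4,0) [heading=0, draw]
FD 10: (4,0) -> (14,0) [heading=0, draw]
FD 10: (14,0) -> (24,0) [heading=0, draw]
FD 15: (24,0) -> (39,0) [heading=0, draw]
FD 6: (39,0) -> (45,0) [heading=0, draw]
FD 6: (45,0) -> (51,0) [heading=0, draw]
FD 19: (51,0) -> (70,0) [heading=0, draw]
LT 180: heading 0 -> 180
Final: pos=(70,0), heading=180, 7 segment(s) drawn
Segments drawn: 7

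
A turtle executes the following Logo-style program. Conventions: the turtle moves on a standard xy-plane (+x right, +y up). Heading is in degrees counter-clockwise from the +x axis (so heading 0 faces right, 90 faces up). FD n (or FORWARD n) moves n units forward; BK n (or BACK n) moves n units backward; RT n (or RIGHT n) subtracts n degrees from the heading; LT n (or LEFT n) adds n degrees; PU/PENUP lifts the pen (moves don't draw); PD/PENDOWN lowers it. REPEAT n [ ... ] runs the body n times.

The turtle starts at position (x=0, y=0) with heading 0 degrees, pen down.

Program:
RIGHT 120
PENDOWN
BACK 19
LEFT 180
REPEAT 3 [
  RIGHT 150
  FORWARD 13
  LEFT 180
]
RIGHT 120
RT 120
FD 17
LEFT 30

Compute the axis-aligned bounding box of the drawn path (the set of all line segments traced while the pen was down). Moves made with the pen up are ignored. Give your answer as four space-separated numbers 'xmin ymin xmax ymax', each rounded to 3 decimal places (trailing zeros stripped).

Answer: 0 -31.304 27.258 16.454

Derivation:
Executing turtle program step by step:
Start: pos=(0,0), heading=0, pen down
RT 120: heading 0 -> 240
PD: pen down
BK 19: (0,0) -> (9.5,16.454) [heading=240, draw]
LT 180: heading 240 -> 60
REPEAT 3 [
  -- iteration 1/3 --
  RT 150: heading 60 -> 270
  FD 13: (9.5,16.454) -> (9.5,3.454) [heading=270, draw]
  LT 180: heading 270 -> 90
  -- iteration 2/3 --
  RT 150: heading 90 -> 300
  FD 13: (9.5,3.454) -> (16,-7.804) [heading=300, draw]
  LT 180: heading 300 -> 120
  -- iteration 3/3 --
  RT 150: heading 120 -> 330
  FD 13: (16,-7.804) -> (27.258,-14.304) [heading=330, draw]
  LT 180: heading 330 -> 150
]
RT 120: heading 150 -> 30
RT 120: heading 30 -> 270
FD 17: (27.258,-14.304) -> (27.258,-31.304) [heading=270, draw]
LT 30: heading 270 -> 300
Final: pos=(27.258,-31.304), heading=300, 5 segment(s) drawn

Segment endpoints: x in {0, 9.5, 16, 27.258}, y in {-31.304, -14.304, -7.804, 0, 3.454, 16.454}
xmin=0, ymin=-31.304, xmax=27.258, ymax=16.454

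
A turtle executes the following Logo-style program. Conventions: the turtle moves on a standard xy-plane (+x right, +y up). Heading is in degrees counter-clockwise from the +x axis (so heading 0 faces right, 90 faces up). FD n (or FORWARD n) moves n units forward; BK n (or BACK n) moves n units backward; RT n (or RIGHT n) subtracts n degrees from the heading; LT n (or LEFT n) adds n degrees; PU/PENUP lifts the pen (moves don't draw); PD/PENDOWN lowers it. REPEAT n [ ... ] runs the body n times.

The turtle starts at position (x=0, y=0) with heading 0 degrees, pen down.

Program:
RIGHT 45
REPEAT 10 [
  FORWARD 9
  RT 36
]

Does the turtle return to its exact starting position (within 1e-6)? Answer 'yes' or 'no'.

Executing turtle program step by step:
Start: pos=(0,0), heading=0, pen down
RT 45: heading 0 -> 315
REPEAT 10 [
  -- iteration 1/10 --
  FD 9: (0,0) -> (6.364,-6.364) [heading=315, draw]
  RT 36: heading 315 -> 279
  -- iteration 2/10 --
  FD 9: (6.364,-6.364) -> (7.772,-15.253) [heading=279, draw]
  RT 36: heading 279 -> 243
  -- iteration 3/10 --
  FD 9: (7.772,-15.253) -> (3.686,-23.272) [heading=243, draw]
  RT 36: heading 243 -> 207
  -- iteration 4/10 --
  FD 9: (3.686,-23.272) -> (-4.333,-27.358) [heading=207, draw]
  RT 36: heading 207 -> 171
  -- iteration 5/10 --
  FD 9: (-4.333,-27.358) -> (-13.222,-25.95) [heading=171, draw]
  RT 36: heading 171 -> 135
  -- iteration 6/10 --
  FD 9: (-13.222,-25.95) -> (-19.586,-19.586) [heading=135, draw]
  RT 36: heading 135 -> 99
  -- iteration 7/10 --
  FD 9: (-19.586,-19.586) -> (-20.994,-10.697) [heading=99, draw]
  RT 36: heading 99 -> 63
  -- iteration 8/10 --
  FD 9: (-20.994,-10.697) -> (-16.908,-2.678) [heading=63, draw]
  RT 36: heading 63 -> 27
  -- iteration 9/10 --
  FD 9: (-16.908,-2.678) -> (-8.889,1.408) [heading=27, draw]
  RT 36: heading 27 -> 351
  -- iteration 10/10 --
  FD 9: (-8.889,1.408) -> (0,0) [heading=351, draw]
  RT 36: heading 351 -> 315
]
Final: pos=(0,0), heading=315, 10 segment(s) drawn

Start position: (0, 0)
Final position: (0, 0)
Distance = 0; < 1e-6 -> CLOSED

Answer: yes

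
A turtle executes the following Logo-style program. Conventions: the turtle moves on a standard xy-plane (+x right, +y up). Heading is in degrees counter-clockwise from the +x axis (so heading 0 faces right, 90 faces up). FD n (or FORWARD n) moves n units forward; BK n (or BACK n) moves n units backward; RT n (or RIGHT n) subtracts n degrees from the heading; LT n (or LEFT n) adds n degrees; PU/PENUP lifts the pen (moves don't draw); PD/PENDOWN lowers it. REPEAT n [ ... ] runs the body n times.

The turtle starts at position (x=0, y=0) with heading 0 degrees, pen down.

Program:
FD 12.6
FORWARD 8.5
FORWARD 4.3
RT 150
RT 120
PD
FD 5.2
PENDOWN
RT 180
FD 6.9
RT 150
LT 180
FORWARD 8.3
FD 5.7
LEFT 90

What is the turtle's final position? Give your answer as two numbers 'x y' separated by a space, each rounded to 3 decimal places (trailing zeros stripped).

Answer: 32.4 -13.824

Derivation:
Executing turtle program step by step:
Start: pos=(0,0), heading=0, pen down
FD 12.6: (0,0) -> (12.6,0) [heading=0, draw]
FD 8.5: (12.6,0) -> (21.1,0) [heading=0, draw]
FD 4.3: (21.1,0) -> (25.4,0) [heading=0, draw]
RT 150: heading 0 -> 210
RT 120: heading 210 -> 90
PD: pen down
FD 5.2: (25.4,0) -> (25.4,5.2) [heading=90, draw]
PD: pen down
RT 180: heading 90 -> 270
FD 6.9: (25.4,5.2) -> (25.4,-1.7) [heading=270, draw]
RT 150: heading 270 -> 120
LT 180: heading 120 -> 300
FD 8.3: (25.4,-1.7) -> (29.55,-8.888) [heading=300, draw]
FD 5.7: (29.55,-8.888) -> (32.4,-13.824) [heading=300, draw]
LT 90: heading 300 -> 30
Final: pos=(32.4,-13.824), heading=30, 7 segment(s) drawn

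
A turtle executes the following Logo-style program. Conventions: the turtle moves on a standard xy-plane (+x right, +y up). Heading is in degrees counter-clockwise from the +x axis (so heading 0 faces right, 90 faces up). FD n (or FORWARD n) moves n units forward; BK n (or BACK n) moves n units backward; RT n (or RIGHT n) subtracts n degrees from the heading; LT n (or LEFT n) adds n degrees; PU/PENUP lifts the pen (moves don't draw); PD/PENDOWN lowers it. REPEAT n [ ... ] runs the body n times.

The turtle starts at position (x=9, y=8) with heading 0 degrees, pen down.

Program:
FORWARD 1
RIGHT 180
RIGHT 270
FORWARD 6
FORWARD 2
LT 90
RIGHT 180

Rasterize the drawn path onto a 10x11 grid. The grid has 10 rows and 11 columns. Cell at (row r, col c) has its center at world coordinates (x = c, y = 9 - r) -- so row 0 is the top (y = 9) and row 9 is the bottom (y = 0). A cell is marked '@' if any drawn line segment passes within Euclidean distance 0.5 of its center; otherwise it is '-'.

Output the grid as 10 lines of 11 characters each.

Segment 0: (9,8) -> (10,8)
Segment 1: (10,8) -> (10,2)
Segment 2: (10,2) -> (10,0)

Answer: -----------
---------@@
----------@
----------@
----------@
----------@
----------@
----------@
----------@
----------@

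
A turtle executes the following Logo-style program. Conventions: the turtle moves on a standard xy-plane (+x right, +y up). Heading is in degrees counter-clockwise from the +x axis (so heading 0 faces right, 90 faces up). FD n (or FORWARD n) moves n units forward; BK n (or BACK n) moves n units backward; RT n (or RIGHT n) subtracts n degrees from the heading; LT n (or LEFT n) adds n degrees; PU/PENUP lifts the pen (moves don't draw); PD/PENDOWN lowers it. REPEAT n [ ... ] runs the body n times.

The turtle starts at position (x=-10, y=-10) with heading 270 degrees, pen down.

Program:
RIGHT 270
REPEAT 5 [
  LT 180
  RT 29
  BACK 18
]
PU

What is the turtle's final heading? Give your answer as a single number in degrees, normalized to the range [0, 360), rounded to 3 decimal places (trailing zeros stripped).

Answer: 35

Derivation:
Executing turtle program step by step:
Start: pos=(-10,-10), heading=270, pen down
RT 270: heading 270 -> 0
REPEAT 5 [
  -- iteration 1/5 --
  LT 180: heading 0 -> 180
  RT 29: heading 180 -> 151
  BK 18: (-10,-10) -> (5.743,-18.727) [heading=151, draw]
  -- iteration 2/5 --
  LT 180: heading 151 -> 331
  RT 29: heading 331 -> 302
  BK 18: (5.743,-18.727) -> (-3.795,-3.462) [heading=302, draw]
  -- iteration 3/5 --
  LT 180: heading 302 -> 122
  RT 29: heading 122 -> 93
  BK 18: (-3.795,-3.462) -> (-2.853,-21.437) [heading=93, draw]
  -- iteration 4/5 --
  LT 180: heading 93 -> 273
  RT 29: heading 273 -> 244
  BK 18: (-2.853,-21.437) -> (5.037,-5.259) [heading=244, draw]
  -- iteration 5/5 --
  LT 180: heading 244 -> 64
  RT 29: heading 64 -> 35
  BK 18: (5.037,-5.259) -> (-9.707,-15.583) [heading=35, draw]
]
PU: pen up
Final: pos=(-9.707,-15.583), heading=35, 5 segment(s) drawn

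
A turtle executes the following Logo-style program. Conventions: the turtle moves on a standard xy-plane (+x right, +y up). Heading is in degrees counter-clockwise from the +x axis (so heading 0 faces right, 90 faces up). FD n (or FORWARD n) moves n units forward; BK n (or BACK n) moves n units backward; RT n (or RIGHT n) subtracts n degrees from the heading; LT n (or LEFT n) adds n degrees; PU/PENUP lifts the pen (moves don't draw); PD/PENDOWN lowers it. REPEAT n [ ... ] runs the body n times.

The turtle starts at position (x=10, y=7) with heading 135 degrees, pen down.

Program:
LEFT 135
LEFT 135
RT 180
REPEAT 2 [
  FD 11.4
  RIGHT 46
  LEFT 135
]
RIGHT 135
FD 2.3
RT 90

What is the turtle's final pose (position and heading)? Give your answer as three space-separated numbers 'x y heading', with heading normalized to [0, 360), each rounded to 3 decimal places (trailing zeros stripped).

Answer: 9.778 -11.56 178

Derivation:
Executing turtle program step by step:
Start: pos=(10,7), heading=135, pen down
LT 135: heading 135 -> 270
LT 135: heading 270 -> 45
RT 180: heading 45 -> 225
REPEAT 2 [
  -- iteration 1/2 --
  FD 11.4: (10,7) -> (1.939,-1.061) [heading=225, draw]
  RT 46: heading 225 -> 179
  LT 135: heading 179 -> 314
  -- iteration 2/2 --
  FD 11.4: (1.939,-1.061) -> (9.858,-9.261) [heading=314, draw]
  RT 46: heading 314 -> 268
  LT 135: heading 268 -> 43
]
RT 135: heading 43 -> 268
FD 2.3: (9.858,-9.261) -> (9.778,-11.56) [heading=268, draw]
RT 90: heading 268 -> 178
Final: pos=(9.778,-11.56), heading=178, 3 segment(s) drawn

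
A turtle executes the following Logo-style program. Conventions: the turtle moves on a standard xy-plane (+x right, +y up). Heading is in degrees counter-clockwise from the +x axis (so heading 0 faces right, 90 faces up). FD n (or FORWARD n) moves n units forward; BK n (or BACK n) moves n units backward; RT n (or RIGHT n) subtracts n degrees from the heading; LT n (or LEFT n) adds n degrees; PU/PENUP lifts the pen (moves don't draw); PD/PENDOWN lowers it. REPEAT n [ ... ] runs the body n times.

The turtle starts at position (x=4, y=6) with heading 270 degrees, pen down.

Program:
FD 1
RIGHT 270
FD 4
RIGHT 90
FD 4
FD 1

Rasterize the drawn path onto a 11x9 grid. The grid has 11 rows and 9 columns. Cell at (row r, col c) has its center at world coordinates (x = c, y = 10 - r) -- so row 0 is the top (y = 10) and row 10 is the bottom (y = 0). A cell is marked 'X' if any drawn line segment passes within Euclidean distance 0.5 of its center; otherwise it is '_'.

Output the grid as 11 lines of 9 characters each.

Segment 0: (4,6) -> (4,5)
Segment 1: (4,5) -> (8,5)
Segment 2: (8,5) -> (8,1)
Segment 3: (8,1) -> (8,0)

Answer: _________
_________
_________
_________
____X____
____XXXXX
________X
________X
________X
________X
________X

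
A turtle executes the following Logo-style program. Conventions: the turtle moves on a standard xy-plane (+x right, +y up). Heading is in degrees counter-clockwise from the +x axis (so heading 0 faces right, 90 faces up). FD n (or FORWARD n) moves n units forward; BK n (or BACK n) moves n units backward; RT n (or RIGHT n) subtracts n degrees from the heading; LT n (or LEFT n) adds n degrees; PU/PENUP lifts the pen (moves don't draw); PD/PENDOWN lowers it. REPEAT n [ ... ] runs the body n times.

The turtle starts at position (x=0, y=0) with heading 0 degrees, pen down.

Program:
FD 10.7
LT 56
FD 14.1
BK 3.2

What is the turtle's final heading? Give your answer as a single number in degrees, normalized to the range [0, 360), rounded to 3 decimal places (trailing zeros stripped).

Answer: 56

Derivation:
Executing turtle program step by step:
Start: pos=(0,0), heading=0, pen down
FD 10.7: (0,0) -> (10.7,0) [heading=0, draw]
LT 56: heading 0 -> 56
FD 14.1: (10.7,0) -> (18.585,11.689) [heading=56, draw]
BK 3.2: (18.585,11.689) -> (16.795,9.037) [heading=56, draw]
Final: pos=(16.795,9.037), heading=56, 3 segment(s) drawn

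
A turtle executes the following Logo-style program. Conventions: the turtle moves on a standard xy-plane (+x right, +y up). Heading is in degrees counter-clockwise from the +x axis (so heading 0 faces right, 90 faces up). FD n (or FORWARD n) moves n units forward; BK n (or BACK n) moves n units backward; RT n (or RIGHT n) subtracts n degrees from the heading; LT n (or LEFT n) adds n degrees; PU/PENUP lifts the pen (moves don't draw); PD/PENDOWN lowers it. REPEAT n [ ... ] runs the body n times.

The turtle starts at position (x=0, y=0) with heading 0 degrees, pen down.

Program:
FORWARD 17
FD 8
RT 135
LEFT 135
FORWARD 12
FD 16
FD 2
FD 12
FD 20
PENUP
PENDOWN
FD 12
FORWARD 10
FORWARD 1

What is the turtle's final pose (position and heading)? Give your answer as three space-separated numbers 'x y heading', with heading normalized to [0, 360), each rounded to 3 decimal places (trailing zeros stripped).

Executing turtle program step by step:
Start: pos=(0,0), heading=0, pen down
FD 17: (0,0) -> (17,0) [heading=0, draw]
FD 8: (17,0) -> (25,0) [heading=0, draw]
RT 135: heading 0 -> 225
LT 135: heading 225 -> 0
FD 12: (25,0) -> (37,0) [heading=0, draw]
FD 16: (37,0) -> (53,0) [heading=0, draw]
FD 2: (53,0) -> (55,0) [heading=0, draw]
FD 12: (55,0) -> (67,0) [heading=0, draw]
FD 20: (67,0) -> (87,0) [heading=0, draw]
PU: pen up
PD: pen down
FD 12: (87,0) -> (99,0) [heading=0, draw]
FD 10: (99,0) -> (109,0) [heading=0, draw]
FD 1: (109,0) -> (110,0) [heading=0, draw]
Final: pos=(110,0), heading=0, 10 segment(s) drawn

Answer: 110 0 0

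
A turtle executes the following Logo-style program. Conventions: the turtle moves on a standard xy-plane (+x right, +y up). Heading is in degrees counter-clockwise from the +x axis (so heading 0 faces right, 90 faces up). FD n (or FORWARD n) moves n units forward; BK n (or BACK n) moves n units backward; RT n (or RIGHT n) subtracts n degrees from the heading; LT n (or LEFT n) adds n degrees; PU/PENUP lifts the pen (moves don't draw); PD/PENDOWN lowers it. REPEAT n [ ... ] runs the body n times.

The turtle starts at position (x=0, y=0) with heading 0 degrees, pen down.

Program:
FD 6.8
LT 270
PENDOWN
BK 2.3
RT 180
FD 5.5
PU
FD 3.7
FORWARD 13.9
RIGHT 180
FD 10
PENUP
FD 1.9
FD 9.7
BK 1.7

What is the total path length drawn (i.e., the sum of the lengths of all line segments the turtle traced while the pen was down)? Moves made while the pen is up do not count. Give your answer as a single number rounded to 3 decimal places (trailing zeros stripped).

Answer: 14.6

Derivation:
Executing turtle program step by step:
Start: pos=(0,0), heading=0, pen down
FD 6.8: (0,0) -> (6.8,0) [heading=0, draw]
LT 270: heading 0 -> 270
PD: pen down
BK 2.3: (6.8,0) -> (6.8,2.3) [heading=270, draw]
RT 180: heading 270 -> 90
FD 5.5: (6.8,2.3) -> (6.8,7.8) [heading=90, draw]
PU: pen up
FD 3.7: (6.8,7.8) -> (6.8,11.5) [heading=90, move]
FD 13.9: (6.8,11.5) -> (6.8,25.4) [heading=90, move]
RT 180: heading 90 -> 270
FD 10: (6.8,25.4) -> (6.8,15.4) [heading=270, move]
PU: pen up
FD 1.9: (6.8,15.4) -> (6.8,13.5) [heading=270, move]
FD 9.7: (6.8,13.5) -> (6.8,3.8) [heading=270, move]
BK 1.7: (6.8,3.8) -> (6.8,5.5) [heading=270, move]
Final: pos=(6.8,5.5), heading=270, 3 segment(s) drawn

Segment lengths:
  seg 1: (0,0) -> (6.8,0), length = 6.8
  seg 2: (6.8,0) -> (6.8,2.3), length = 2.3
  seg 3: (6.8,2.3) -> (6.8,7.8), length = 5.5
Total = 14.6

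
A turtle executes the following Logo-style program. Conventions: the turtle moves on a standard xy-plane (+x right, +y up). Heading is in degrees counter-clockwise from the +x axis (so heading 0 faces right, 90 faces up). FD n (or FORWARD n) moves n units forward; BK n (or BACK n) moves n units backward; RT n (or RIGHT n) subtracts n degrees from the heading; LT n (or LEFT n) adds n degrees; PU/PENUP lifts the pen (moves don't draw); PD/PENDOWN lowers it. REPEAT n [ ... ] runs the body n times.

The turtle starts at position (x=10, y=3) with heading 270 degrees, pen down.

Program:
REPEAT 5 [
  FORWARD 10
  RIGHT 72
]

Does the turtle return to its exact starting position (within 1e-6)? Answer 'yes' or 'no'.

Answer: yes

Derivation:
Executing turtle program step by step:
Start: pos=(10,3), heading=270, pen down
REPEAT 5 [
  -- iteration 1/5 --
  FD 10: (10,3) -> (10,-7) [heading=270, draw]
  RT 72: heading 270 -> 198
  -- iteration 2/5 --
  FD 10: (10,-7) -> (0.489,-10.09) [heading=198, draw]
  RT 72: heading 198 -> 126
  -- iteration 3/5 --
  FD 10: (0.489,-10.09) -> (-5.388,-2) [heading=126, draw]
  RT 72: heading 126 -> 54
  -- iteration 4/5 --
  FD 10: (-5.388,-2) -> (0.489,6.09) [heading=54, draw]
  RT 72: heading 54 -> 342
  -- iteration 5/5 --
  FD 10: (0.489,6.09) -> (10,3) [heading=342, draw]
  RT 72: heading 342 -> 270
]
Final: pos=(10,3), heading=270, 5 segment(s) drawn

Start position: (10, 3)
Final position: (10, 3)
Distance = 0; < 1e-6 -> CLOSED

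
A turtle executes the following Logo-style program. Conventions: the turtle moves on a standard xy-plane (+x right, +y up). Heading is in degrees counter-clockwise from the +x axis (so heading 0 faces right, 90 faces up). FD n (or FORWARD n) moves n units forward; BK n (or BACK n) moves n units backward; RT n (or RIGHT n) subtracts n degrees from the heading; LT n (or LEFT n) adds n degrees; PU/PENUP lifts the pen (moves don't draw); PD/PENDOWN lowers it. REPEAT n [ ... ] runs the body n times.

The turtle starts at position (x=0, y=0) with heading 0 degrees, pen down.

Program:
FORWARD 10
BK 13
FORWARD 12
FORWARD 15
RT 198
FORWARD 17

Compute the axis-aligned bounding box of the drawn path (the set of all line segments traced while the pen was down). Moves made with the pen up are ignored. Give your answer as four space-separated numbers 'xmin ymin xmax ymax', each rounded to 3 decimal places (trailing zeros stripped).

Executing turtle program step by step:
Start: pos=(0,0), heading=0, pen down
FD 10: (0,0) -> (10,0) [heading=0, draw]
BK 13: (10,0) -> (-3,0) [heading=0, draw]
FD 12: (-3,0) -> (9,0) [heading=0, draw]
FD 15: (9,0) -> (24,0) [heading=0, draw]
RT 198: heading 0 -> 162
FD 17: (24,0) -> (7.832,5.253) [heading=162, draw]
Final: pos=(7.832,5.253), heading=162, 5 segment(s) drawn

Segment endpoints: x in {-3, 0, 7.832, 9, 10, 24}, y in {0, 5.253}
xmin=-3, ymin=0, xmax=24, ymax=5.253

Answer: -3 0 24 5.253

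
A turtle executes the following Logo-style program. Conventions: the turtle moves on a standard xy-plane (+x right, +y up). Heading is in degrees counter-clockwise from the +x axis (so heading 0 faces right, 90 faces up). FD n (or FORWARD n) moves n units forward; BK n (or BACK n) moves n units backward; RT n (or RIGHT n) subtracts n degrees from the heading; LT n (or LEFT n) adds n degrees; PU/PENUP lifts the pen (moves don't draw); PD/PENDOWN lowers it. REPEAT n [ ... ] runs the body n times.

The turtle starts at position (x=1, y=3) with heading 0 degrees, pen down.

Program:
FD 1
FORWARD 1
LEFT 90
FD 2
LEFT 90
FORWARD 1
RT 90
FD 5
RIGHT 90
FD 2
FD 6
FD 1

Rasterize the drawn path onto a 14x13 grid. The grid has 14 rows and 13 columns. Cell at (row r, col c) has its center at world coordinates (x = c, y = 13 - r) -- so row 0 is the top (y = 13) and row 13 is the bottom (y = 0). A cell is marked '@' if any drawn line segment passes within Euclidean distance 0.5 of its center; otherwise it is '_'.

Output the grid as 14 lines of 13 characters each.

Answer: _____________
_____________
_____________
__@@@@@@@@@@_
__@__________
__@__________
__@__________
__@__________
__@@_________
___@_________
_@@@_________
_____________
_____________
_____________

Derivation:
Segment 0: (1,3) -> (2,3)
Segment 1: (2,3) -> (3,3)
Segment 2: (3,3) -> (3,5)
Segment 3: (3,5) -> (2,5)
Segment 4: (2,5) -> (2,10)
Segment 5: (2,10) -> (4,10)
Segment 6: (4,10) -> (10,10)
Segment 7: (10,10) -> (11,10)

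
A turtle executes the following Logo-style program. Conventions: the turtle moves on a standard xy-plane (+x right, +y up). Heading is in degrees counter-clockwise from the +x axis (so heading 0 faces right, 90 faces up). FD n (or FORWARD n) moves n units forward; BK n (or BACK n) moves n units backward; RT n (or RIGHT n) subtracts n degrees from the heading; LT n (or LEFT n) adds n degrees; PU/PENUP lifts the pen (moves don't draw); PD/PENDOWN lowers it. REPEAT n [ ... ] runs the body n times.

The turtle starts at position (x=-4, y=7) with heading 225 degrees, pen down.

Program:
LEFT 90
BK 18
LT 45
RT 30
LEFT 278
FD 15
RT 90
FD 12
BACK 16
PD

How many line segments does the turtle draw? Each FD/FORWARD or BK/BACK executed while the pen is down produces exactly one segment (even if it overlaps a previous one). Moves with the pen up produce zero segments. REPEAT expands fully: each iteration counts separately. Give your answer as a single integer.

Answer: 4

Derivation:
Executing turtle program step by step:
Start: pos=(-4,7), heading=225, pen down
LT 90: heading 225 -> 315
BK 18: (-4,7) -> (-16.728,19.728) [heading=315, draw]
LT 45: heading 315 -> 0
RT 30: heading 0 -> 330
LT 278: heading 330 -> 248
FD 15: (-16.728,19.728) -> (-22.347,5.82) [heading=248, draw]
RT 90: heading 248 -> 158
FD 12: (-22.347,5.82) -> (-33.473,10.315) [heading=158, draw]
BK 16: (-33.473,10.315) -> (-18.638,4.322) [heading=158, draw]
PD: pen down
Final: pos=(-18.638,4.322), heading=158, 4 segment(s) drawn
Segments drawn: 4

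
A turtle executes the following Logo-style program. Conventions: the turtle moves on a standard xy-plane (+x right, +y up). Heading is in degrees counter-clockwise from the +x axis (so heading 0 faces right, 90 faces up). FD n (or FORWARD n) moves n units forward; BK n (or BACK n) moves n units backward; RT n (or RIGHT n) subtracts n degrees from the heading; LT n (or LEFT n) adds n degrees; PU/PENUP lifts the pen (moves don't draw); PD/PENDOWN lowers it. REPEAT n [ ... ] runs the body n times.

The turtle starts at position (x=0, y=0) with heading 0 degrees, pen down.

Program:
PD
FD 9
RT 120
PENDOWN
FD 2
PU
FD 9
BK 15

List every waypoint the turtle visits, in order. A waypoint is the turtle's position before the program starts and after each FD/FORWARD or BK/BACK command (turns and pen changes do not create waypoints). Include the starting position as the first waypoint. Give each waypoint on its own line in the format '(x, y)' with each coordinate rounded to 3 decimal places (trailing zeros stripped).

Answer: (0, 0)
(9, 0)
(8, -1.732)
(3.5, -9.526)
(11, 3.464)

Derivation:
Executing turtle program step by step:
Start: pos=(0,0), heading=0, pen down
PD: pen down
FD 9: (0,0) -> (9,0) [heading=0, draw]
RT 120: heading 0 -> 240
PD: pen down
FD 2: (9,0) -> (8,-1.732) [heading=240, draw]
PU: pen up
FD 9: (8,-1.732) -> (3.5,-9.526) [heading=240, move]
BK 15: (3.5,-9.526) -> (11,3.464) [heading=240, move]
Final: pos=(11,3.464), heading=240, 2 segment(s) drawn
Waypoints (5 total):
(0, 0)
(9, 0)
(8, -1.732)
(3.5, -9.526)
(11, 3.464)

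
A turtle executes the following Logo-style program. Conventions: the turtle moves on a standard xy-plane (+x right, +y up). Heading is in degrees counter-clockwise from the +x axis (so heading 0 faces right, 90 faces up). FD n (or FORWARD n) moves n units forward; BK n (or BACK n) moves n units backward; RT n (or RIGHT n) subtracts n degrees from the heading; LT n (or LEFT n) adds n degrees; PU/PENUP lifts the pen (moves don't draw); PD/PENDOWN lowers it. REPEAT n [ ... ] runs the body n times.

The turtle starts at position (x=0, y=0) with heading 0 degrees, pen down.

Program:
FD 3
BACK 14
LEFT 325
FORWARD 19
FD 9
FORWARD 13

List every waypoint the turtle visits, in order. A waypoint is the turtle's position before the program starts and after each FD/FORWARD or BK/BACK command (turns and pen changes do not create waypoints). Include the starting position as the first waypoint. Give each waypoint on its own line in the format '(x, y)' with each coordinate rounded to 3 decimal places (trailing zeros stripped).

Answer: (0, 0)
(3, 0)
(-11, 0)
(4.564, -10.898)
(11.936, -16.06)
(22.585, -23.517)

Derivation:
Executing turtle program step by step:
Start: pos=(0,0), heading=0, pen down
FD 3: (0,0) -> (3,0) [heading=0, draw]
BK 14: (3,0) -> (-11,0) [heading=0, draw]
LT 325: heading 0 -> 325
FD 19: (-11,0) -> (4.564,-10.898) [heading=325, draw]
FD 9: (4.564,-10.898) -> (11.936,-16.06) [heading=325, draw]
FD 13: (11.936,-16.06) -> (22.585,-23.517) [heading=325, draw]
Final: pos=(22.585,-23.517), heading=325, 5 segment(s) drawn
Waypoints (6 total):
(0, 0)
(3, 0)
(-11, 0)
(4.564, -10.898)
(11.936, -16.06)
(22.585, -23.517)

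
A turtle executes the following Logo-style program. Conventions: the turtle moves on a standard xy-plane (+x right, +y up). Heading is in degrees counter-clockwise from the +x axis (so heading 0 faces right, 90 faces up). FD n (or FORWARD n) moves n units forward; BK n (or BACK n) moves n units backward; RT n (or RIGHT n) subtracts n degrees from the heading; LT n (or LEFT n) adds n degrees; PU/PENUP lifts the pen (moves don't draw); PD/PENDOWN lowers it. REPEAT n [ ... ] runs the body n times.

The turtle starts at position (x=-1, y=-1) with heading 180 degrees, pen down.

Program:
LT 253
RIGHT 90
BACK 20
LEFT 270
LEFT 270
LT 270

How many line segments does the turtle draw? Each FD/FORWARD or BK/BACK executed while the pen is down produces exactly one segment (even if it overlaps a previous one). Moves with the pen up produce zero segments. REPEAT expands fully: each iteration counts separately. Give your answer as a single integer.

Answer: 1

Derivation:
Executing turtle program step by step:
Start: pos=(-1,-1), heading=180, pen down
LT 253: heading 180 -> 73
RT 90: heading 73 -> 343
BK 20: (-1,-1) -> (-20.126,4.847) [heading=343, draw]
LT 270: heading 343 -> 253
LT 270: heading 253 -> 163
LT 270: heading 163 -> 73
Final: pos=(-20.126,4.847), heading=73, 1 segment(s) drawn
Segments drawn: 1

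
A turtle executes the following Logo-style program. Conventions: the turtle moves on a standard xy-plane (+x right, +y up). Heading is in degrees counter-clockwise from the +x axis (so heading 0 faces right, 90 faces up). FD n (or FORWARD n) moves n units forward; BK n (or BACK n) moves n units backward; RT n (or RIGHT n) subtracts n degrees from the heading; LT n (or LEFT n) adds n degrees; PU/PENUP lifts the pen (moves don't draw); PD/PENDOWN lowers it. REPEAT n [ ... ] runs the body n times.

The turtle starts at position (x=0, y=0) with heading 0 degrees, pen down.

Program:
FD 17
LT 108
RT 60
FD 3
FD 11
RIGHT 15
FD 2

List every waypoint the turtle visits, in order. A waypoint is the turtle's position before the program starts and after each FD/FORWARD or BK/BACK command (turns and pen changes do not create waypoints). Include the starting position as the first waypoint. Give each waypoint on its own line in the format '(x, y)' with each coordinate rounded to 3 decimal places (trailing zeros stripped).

Executing turtle program step by step:
Start: pos=(0,0), heading=0, pen down
FD 17: (0,0) -> (17,0) [heading=0, draw]
LT 108: heading 0 -> 108
RT 60: heading 108 -> 48
FD 3: (17,0) -> (19.007,2.229) [heading=48, draw]
FD 11: (19.007,2.229) -> (26.368,10.404) [heading=48, draw]
RT 15: heading 48 -> 33
FD 2: (26.368,10.404) -> (28.045,11.493) [heading=33, draw]
Final: pos=(28.045,11.493), heading=33, 4 segment(s) drawn
Waypoints (5 total):
(0, 0)
(17, 0)
(19.007, 2.229)
(26.368, 10.404)
(28.045, 11.493)

Answer: (0, 0)
(17, 0)
(19.007, 2.229)
(26.368, 10.404)
(28.045, 11.493)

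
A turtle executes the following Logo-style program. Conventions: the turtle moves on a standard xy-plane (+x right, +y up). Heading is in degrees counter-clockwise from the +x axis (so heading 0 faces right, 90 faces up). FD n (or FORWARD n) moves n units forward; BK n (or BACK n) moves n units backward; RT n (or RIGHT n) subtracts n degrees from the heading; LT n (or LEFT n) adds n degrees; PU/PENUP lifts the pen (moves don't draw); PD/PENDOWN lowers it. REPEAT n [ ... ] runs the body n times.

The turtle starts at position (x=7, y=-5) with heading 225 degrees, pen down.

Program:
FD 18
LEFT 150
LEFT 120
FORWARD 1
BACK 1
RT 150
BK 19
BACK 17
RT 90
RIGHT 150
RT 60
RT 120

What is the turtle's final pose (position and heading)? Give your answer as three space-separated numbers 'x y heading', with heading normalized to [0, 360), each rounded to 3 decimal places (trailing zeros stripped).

Executing turtle program step by step:
Start: pos=(7,-5), heading=225, pen down
FD 18: (7,-5) -> (-5.728,-17.728) [heading=225, draw]
LT 150: heading 225 -> 15
LT 120: heading 15 -> 135
FD 1: (-5.728,-17.728) -> (-6.435,-17.021) [heading=135, draw]
BK 1: (-6.435,-17.021) -> (-5.728,-17.728) [heading=135, draw]
RT 150: heading 135 -> 345
BK 19: (-5.728,-17.728) -> (-24.081,-12.81) [heading=345, draw]
BK 17: (-24.081,-12.81) -> (-40.501,-8.41) [heading=345, draw]
RT 90: heading 345 -> 255
RT 150: heading 255 -> 105
RT 60: heading 105 -> 45
RT 120: heading 45 -> 285
Final: pos=(-40.501,-8.41), heading=285, 5 segment(s) drawn

Answer: -40.501 -8.41 285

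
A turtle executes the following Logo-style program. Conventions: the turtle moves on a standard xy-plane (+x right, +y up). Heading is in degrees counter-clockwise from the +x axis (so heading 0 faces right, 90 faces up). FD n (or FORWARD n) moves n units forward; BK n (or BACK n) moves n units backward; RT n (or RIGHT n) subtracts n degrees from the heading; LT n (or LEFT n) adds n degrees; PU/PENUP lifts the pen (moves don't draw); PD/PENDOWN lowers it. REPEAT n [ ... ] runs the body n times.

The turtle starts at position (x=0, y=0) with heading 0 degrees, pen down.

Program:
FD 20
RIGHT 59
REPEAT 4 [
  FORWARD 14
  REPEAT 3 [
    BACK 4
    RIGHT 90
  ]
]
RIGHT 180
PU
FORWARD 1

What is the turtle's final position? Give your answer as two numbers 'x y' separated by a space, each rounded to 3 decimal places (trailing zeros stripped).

Executing turtle program step by step:
Start: pos=(0,0), heading=0, pen down
FD 20: (0,0) -> (20,0) [heading=0, draw]
RT 59: heading 0 -> 301
REPEAT 4 [
  -- iteration 1/4 --
  FD 14: (20,0) -> (27.211,-12) [heading=301, draw]
  REPEAT 3 [
    -- iteration 1/3 --
    BK 4: (27.211,-12) -> (25.15,-8.572) [heading=301, draw]
    RT 90: heading 301 -> 211
    -- iteration 2/3 --
    BK 4: (25.15,-8.572) -> (28.579,-6.512) [heading=211, draw]
    RT 90: heading 211 -> 121
    -- iteration 3/3 --
    BK 4: (28.579,-6.512) -> (30.639,-9.94) [heading=121, draw]
    RT 90: heading 121 -> 31
  ]
  -- iteration 2/4 --
  FD 14: (30.639,-9.94) -> (42.64,-2.73) [heading=31, draw]
  REPEAT 3 [
    -- iteration 1/3 --
    BK 4: (42.64,-2.73) -> (39.211,-4.79) [heading=31, draw]
    RT 90: heading 31 -> 301
    -- iteration 2/3 --
    BK 4: (39.211,-4.79) -> (37.151,-1.361) [heading=301, draw]
    RT 90: heading 301 -> 211
    -- iteration 3/3 --
    BK 4: (37.151,-1.361) -> (40.579,0.699) [heading=211, draw]
    RT 90: heading 211 -> 121
  ]
  -- iteration 3/4 --
  FD 14: (40.579,0.699) -> (33.369,12.699) [heading=121, draw]
  REPEAT 3 [
    -- iteration 1/3 --
    BK 4: (33.369,12.699) -> (35.429,9.271) [heading=121, draw]
    RT 90: heading 121 -> 31
    -- iteration 2/3 --
    BK 4: (35.429,9.271) -> (32,7.211) [heading=31, draw]
    RT 90: heading 31 -> 301
    -- iteration 3/3 --
    BK 4: (32,7.211) -> (29.94,10.639) [heading=301, draw]
    RT 90: heading 301 -> 211
  ]
  -- iteration 4/4 --
  FD 14: (29.94,10.639) -> (17.94,3.429) [heading=211, draw]
  REPEAT 3 [
    -- iteration 1/3 --
    BK 4: (17.94,3.429) -> (21.369,5.489) [heading=211, draw]
    RT 90: heading 211 -> 121
    -- iteration 2/3 --
    BK 4: (21.369,5.489) -> (23.429,2.06) [heading=121, draw]
    RT 90: heading 121 -> 31
    -- iteration 3/3 --
    BK 4: (23.429,2.06) -> (20,0) [heading=31, draw]
    RT 90: heading 31 -> 301
  ]
]
RT 180: heading 301 -> 121
PU: pen up
FD 1: (20,0) -> (19.485,0.857) [heading=121, move]
Final: pos=(19.485,0.857), heading=121, 17 segment(s) drawn

Answer: 19.485 0.857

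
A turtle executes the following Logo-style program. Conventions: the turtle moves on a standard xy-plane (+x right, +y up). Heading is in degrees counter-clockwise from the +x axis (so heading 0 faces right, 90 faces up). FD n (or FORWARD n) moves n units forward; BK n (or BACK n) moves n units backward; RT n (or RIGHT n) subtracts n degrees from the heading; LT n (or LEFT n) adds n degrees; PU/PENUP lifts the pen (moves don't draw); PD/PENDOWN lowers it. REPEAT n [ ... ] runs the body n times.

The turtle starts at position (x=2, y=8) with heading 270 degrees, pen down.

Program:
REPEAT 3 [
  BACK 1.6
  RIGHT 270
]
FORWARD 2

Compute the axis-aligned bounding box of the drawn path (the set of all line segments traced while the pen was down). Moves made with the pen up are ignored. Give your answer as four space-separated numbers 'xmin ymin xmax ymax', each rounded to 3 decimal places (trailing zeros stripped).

Executing turtle program step by step:
Start: pos=(2,8), heading=270, pen down
REPEAT 3 [
  -- iteration 1/3 --
  BK 1.6: (2,8) -> (2,9.6) [heading=270, draw]
  RT 270: heading 270 -> 0
  -- iteration 2/3 --
  BK 1.6: (2,9.6) -> (0.4,9.6) [heading=0, draw]
  RT 270: heading 0 -> 90
  -- iteration 3/3 --
  BK 1.6: (0.4,9.6) -> (0.4,8) [heading=90, draw]
  RT 270: heading 90 -> 180
]
FD 2: (0.4,8) -> (-1.6,8) [heading=180, draw]
Final: pos=(-1.6,8), heading=180, 4 segment(s) drawn

Segment endpoints: x in {-1.6, 0.4, 0.4, 2, 2}, y in {8, 8, 9.6}
xmin=-1.6, ymin=8, xmax=2, ymax=9.6

Answer: -1.6 8 2 9.6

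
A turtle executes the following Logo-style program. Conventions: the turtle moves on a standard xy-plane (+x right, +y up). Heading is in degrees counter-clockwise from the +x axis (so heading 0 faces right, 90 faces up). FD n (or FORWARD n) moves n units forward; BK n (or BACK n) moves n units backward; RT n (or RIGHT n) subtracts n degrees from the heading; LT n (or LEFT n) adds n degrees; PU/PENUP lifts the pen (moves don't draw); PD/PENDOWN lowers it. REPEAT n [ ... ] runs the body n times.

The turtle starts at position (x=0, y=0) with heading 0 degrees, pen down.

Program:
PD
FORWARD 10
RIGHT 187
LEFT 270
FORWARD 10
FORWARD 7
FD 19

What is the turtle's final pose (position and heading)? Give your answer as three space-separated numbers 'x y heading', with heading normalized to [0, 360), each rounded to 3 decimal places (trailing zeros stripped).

Answer: 14.387 35.732 83

Derivation:
Executing turtle program step by step:
Start: pos=(0,0), heading=0, pen down
PD: pen down
FD 10: (0,0) -> (10,0) [heading=0, draw]
RT 187: heading 0 -> 173
LT 270: heading 173 -> 83
FD 10: (10,0) -> (11.219,9.925) [heading=83, draw]
FD 7: (11.219,9.925) -> (12.072,16.873) [heading=83, draw]
FD 19: (12.072,16.873) -> (14.387,35.732) [heading=83, draw]
Final: pos=(14.387,35.732), heading=83, 4 segment(s) drawn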